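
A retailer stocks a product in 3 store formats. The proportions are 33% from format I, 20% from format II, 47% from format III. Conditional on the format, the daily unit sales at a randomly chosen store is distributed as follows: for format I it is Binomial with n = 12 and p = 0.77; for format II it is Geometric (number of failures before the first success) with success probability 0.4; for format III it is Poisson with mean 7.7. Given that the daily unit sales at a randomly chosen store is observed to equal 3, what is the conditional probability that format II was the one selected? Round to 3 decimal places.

0.515

Likelihoods P(X=3 | ·): I: 0.000180903; II: 0.0864; III: 0.0344551.
Posterior ∝ prior × likelihood. Numerator for II: 0.2·0.0864 = 0.01728.
Normalizing constant: 0.33·0.000180903 + 0.2·0.0864 + 0.47·0.0344551 = 0.0335336.
P(II | observation) = 0.01728 / 0.0335336 = 0.515304.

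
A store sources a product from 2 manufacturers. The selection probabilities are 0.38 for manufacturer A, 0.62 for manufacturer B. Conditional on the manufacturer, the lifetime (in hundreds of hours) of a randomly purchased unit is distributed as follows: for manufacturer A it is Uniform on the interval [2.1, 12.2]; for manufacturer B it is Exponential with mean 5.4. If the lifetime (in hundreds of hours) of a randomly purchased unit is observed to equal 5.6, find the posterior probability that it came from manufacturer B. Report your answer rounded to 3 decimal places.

0.520

Likelihoods f(5.6 | ·): A: 0.0990099; B: 0.0656488.
Posterior ∝ prior × likelihood. Numerator for B: 0.62·0.0656488 = 0.0407023.
Normalizing constant: 0.38·0.0990099 + 0.62·0.0656488 = 0.078326.
P(B | observation) = 0.0407023 / 0.078326 = 0.519652.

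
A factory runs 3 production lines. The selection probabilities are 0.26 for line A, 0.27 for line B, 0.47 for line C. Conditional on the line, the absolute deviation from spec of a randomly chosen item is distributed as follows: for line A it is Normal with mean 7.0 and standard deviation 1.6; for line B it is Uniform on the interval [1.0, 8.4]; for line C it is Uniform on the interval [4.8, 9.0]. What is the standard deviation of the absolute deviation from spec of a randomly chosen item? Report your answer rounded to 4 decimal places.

Per component, A: μ=7, E[X²]=51.56; B: μ=4.7, E[X²]=26.6533; C: μ=6.9, E[X²]=49.08.
E[X] = 0.26·7 + 0.27·4.7 + 0.47·6.9 = 6.332.
E[X²] = 0.26·51.56 + 0.27·26.6533 + 0.47·49.08 = 43.6696.
Var(X) = E[X²] − (E[X])² = 43.6696 − 40.0942 = 3.57538.
SD(X) = √3.57538 = 1.89087.

1.8909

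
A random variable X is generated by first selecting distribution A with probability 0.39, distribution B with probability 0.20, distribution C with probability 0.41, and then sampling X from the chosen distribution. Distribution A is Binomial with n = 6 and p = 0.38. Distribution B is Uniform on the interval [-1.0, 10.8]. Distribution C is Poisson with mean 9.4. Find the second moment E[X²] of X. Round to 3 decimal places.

For each component E[X²] = Var + (mean)², giving A: 6.612; B: 35.6133; C: 97.76.
Overall E[X²] = 0.39·6.612 + 0.2·35.6133 + 0.41·97.76 = 49.7829.

49.783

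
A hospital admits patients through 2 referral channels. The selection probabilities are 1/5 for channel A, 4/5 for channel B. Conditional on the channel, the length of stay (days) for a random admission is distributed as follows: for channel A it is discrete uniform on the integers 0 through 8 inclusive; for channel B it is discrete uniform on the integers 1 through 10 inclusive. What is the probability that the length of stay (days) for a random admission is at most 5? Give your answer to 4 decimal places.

0.5333

Conditional on each channel, P(X ≤ 5): A: 0.666667; B: 0.5.
By total probability, P(X ≤ 5) = 0.2·0.666667 + 0.8·0.5 = 0.533333.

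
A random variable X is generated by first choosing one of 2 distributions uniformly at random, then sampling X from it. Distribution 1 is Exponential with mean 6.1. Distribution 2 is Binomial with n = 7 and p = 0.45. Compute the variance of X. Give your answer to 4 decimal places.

Per component, 1: μ=6.1, E[X²]=74.42; 2: μ=3.15, E[X²]=11.655.
E[X] = 0.5·6.1 + 0.5·3.15 = 4.625.
E[X²] = 0.5·74.42 + 0.5·11.655 = 43.0375.
Var(X) = E[X²] − (E[X])² = 43.0375 − 21.3906 = 21.6469.

21.6469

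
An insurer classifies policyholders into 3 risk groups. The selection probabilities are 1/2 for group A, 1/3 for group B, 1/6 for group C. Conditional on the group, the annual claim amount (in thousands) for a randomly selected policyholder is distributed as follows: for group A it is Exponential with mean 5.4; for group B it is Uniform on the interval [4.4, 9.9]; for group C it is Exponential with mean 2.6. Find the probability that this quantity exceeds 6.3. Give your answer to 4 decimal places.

Conditional on each group, P(X > 6.3): A: 0.311403; B: 0.654545; C: 0.0886484.
By total probability, P(X > 6.3) = 0.5·0.311403 + 0.333333·0.654545 + 0.166667·0.0886484 = 0.388658.

0.3887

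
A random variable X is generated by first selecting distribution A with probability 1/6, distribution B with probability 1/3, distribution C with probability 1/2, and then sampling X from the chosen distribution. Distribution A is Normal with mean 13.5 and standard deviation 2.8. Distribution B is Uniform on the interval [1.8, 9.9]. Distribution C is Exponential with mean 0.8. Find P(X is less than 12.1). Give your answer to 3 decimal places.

0.885

Conditional on each component, P(X < 12.1): A: 0.308538; B: 1; C: 1.
By total probability, P(X < 12.1) = 0.166667·0.308538 + 0.333333·1 + 0.5·1 = 0.884756.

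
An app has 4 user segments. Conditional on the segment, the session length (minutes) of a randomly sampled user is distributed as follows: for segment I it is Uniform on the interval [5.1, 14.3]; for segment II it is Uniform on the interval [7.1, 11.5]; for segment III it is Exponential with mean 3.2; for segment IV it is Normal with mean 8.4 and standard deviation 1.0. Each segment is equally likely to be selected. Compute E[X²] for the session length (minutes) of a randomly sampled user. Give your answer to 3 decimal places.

For each component E[X²] = Var + (mean)², giving I: 101.143; II: 88.1033; III: 20.48; IV: 71.56.
Overall E[X²] = 0.25·101.143 + 0.25·88.1033 + 0.25·20.48 + 0.25·71.56 = 70.3217.

70.322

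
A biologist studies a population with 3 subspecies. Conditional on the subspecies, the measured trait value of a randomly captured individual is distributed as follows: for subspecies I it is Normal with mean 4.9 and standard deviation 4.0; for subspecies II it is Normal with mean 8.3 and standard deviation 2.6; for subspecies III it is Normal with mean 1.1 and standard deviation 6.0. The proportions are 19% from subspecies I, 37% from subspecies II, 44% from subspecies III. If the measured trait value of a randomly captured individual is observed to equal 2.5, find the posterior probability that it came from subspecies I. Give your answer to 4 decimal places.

Likelihoods f(2.5 | ·): I: 0.0833062; II: 0.012745; III: 0.0647048.
Posterior ∝ prior × likelihood. Numerator for I: 0.19·0.0833062 = 0.0158282.
Normalizing constant: 0.19·0.0833062 + 0.37·0.012745 + 0.44·0.0647048 = 0.0490139.
P(I | observation) = 0.0158282 / 0.0490139 = 0.322932.

0.3229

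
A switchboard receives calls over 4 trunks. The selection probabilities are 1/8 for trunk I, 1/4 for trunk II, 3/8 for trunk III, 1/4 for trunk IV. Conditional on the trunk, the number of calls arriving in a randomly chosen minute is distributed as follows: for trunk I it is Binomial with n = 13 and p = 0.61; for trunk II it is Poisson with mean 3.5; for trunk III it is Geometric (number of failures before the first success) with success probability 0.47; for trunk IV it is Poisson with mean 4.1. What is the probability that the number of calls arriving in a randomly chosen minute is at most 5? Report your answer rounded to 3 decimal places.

Conditional on each trunk, P(X ≤ 5): I: 0.0851487; II: 0.857614; III: 0.977836; IV: 0.769312.
By total probability, P(X ≤ 5) = 0.125·0.0851487 + 0.25·0.857614 + 0.375·0.977836 + 0.25·0.769312 = 0.784063.

0.784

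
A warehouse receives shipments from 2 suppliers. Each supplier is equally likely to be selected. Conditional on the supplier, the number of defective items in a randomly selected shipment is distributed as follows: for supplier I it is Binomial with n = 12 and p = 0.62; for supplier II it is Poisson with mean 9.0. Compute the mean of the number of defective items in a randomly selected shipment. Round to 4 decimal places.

8.2200

Component means — I: 7.44; II: 9.
E[X] = 0.5·7.44 + 0.5·9 = 8.22.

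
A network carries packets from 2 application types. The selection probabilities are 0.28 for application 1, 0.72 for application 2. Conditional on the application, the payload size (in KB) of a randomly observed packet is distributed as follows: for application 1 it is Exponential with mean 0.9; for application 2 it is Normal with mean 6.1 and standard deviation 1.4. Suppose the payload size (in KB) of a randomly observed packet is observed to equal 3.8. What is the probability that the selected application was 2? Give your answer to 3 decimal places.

0.921

Likelihoods f(3.8 | ·): 1: 0.0162956; 2: 0.0739105.
Posterior ∝ prior × likelihood. Numerator for 2: 0.72·0.0739105 = 0.0532155.
Normalizing constant: 0.28·0.0162956 + 0.72·0.0739105 = 0.0577783.
P(2 | observation) = 0.0532155 / 0.0577783 = 0.92103.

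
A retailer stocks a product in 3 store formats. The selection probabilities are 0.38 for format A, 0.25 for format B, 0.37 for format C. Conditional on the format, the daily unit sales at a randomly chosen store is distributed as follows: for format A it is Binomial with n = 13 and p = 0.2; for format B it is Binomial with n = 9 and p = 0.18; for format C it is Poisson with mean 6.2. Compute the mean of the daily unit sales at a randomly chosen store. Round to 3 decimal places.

Component means — A: 2.6; B: 1.62; C: 6.2.
E[X] = 0.38·2.6 + 0.25·1.62 + 0.37·6.2 = 3.687.

3.687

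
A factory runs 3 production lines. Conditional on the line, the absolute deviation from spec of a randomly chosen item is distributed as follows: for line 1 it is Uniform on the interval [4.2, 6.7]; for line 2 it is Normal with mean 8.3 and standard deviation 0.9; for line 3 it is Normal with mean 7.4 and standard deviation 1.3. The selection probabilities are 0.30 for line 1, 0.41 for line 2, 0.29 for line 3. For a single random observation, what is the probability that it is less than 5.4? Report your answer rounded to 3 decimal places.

Conditional on each line, P(X < 5.4): 1: 0.48; 2: 0.000636002; 3: 0.0619679.
By total probability, P(X < 5.4) = 0.3·0.48 + 0.41·0.000636002 + 0.29·0.0619679 = 0.162231.

0.162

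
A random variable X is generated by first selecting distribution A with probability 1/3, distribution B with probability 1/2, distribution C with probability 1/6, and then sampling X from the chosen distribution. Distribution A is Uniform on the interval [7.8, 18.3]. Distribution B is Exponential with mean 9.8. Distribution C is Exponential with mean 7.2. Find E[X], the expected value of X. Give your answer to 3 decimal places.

Component means — A: 13.05; B: 9.8; C: 7.2.
E[X] = 0.333333·13.05 + 0.5·9.8 + 0.166667·7.2 = 10.45.

10.450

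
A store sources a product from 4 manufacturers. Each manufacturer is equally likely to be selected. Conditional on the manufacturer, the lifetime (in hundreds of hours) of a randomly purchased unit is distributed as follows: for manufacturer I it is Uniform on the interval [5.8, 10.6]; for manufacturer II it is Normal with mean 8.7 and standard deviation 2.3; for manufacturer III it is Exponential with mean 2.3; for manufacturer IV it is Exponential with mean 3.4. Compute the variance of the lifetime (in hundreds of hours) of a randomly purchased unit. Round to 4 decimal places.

Per component, I: μ=8.2, E[X²]=69.16; II: μ=8.7, E[X²]=80.98; III: μ=2.3, E[X²]=10.58; IV: μ=3.4, E[X²]=23.12.
E[X] = 0.25·8.2 + 0.25·8.7 + 0.25·2.3 + 0.25·3.4 = 5.65.
E[X²] = 0.25·69.16 + 0.25·80.98 + 0.25·10.58 + 0.25·23.12 = 45.96.
Var(X) = E[X²] − (E[X])² = 45.96 − 31.9225 = 14.0375.

14.0375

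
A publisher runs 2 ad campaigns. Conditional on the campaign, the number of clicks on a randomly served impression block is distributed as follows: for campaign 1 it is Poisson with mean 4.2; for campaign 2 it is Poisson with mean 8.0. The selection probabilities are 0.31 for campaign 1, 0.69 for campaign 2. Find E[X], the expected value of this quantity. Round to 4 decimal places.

6.8220

Component means — 1: 4.2; 2: 8.
E[X] = 0.31·4.2 + 0.69·8 = 6.822.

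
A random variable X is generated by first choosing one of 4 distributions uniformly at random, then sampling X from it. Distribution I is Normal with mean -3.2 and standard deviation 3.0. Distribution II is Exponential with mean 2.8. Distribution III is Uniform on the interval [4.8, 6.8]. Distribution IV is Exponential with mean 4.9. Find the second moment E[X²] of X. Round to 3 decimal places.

For each component E[X²] = Var + (mean)², giving I: 19.24; II: 15.68; III: 33.9733; IV: 48.02.
Overall E[X²] = 0.25·19.24 + 0.25·15.68 + 0.25·33.9733 + 0.25·48.02 = 29.2283.

29.228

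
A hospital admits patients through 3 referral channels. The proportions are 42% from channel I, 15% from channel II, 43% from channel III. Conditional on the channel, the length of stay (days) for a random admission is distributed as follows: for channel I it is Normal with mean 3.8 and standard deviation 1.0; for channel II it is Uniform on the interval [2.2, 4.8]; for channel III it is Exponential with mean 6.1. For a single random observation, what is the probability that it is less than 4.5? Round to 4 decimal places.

Conditional on each channel, P(X < 4.5): I: 0.758036; II: 0.884615; III: 0.52179.
By total probability, P(X < 4.5) = 0.42·0.758036 + 0.15·0.884615 + 0.43·0.52179 = 0.675437.

0.6754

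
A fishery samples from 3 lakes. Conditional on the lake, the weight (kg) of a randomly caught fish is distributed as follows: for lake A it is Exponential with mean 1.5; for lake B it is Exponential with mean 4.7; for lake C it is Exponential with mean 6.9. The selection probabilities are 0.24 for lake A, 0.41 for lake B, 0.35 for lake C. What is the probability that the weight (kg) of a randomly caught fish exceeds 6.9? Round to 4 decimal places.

0.2256

Conditional on each lake, P(X > 6.9): A: 0.0100518; B: 0.230366; C: 0.367879.
By total probability, P(X > 6.9) = 0.24·0.0100518 + 0.41·0.230366 + 0.35·0.367879 = 0.22562.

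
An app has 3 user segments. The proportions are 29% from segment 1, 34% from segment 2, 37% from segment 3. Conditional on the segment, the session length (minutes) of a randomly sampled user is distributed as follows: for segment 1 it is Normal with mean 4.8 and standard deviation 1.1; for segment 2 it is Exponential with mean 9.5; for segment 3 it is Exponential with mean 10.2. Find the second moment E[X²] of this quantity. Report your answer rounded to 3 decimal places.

145.392

For each component E[X²] = Var + (mean)², giving 1: 24.25; 2: 180.5; 3: 208.08.
Overall E[X²] = 0.29·24.25 + 0.34·180.5 + 0.37·208.08 = 145.392.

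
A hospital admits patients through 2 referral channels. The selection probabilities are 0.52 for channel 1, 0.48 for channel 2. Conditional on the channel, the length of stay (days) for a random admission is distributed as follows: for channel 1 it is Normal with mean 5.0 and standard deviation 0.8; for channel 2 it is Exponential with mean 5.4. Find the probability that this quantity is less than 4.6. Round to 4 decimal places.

Conditional on each channel, P(X < 4.6): 1: 0.308538; 2: 0.573376.
By total probability, P(X < 4.6) = 0.52·0.308538 + 0.48·0.573376 = 0.43566.

0.4357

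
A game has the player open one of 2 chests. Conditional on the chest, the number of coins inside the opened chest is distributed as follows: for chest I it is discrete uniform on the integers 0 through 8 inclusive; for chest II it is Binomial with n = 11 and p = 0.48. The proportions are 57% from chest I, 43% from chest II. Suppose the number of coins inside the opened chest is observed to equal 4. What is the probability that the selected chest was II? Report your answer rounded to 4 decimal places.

Likelihoods P(X=4 | ·): I: 0.111111; II: 0.180095.
Posterior ∝ prior × likelihood. Numerator for II: 0.43·0.180095 = 0.077441.
Normalizing constant: 0.57·0.111111 + 0.43·0.180095 = 0.140774.
P(II | observation) = 0.077441 / 0.140774 = 0.550107.

0.5501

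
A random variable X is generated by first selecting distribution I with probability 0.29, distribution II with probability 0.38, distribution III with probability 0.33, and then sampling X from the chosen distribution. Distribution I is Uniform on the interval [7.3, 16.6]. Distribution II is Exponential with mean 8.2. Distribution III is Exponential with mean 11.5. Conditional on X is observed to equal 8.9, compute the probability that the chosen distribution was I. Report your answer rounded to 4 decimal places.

Likelihoods f(8.9 | ·): I: 0.107527; II: 0.0411925; III: 0.0401048.
Posterior ∝ prior × likelihood. Numerator for I: 0.29·0.107527 = 0.0311828.
Normalizing constant: 0.29·0.107527 + 0.38·0.0411925 + 0.33·0.0401048 = 0.0600705.
P(I | observation) = 0.0311828 / 0.0600705 = 0.519103.

0.5191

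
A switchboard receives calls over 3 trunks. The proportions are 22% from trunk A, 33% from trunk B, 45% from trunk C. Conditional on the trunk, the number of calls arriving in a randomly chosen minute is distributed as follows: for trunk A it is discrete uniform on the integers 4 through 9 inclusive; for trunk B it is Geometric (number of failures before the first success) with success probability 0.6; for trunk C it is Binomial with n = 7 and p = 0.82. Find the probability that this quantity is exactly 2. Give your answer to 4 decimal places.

Conditional on each trunk, P(X = 2): A: 0; B: 0.096; C: 0.00266815.
By total probability, P(X = 2) = 0.22·0 + 0.33·0.096 + 0.45·0.00266815 = 0.0328807.

0.0329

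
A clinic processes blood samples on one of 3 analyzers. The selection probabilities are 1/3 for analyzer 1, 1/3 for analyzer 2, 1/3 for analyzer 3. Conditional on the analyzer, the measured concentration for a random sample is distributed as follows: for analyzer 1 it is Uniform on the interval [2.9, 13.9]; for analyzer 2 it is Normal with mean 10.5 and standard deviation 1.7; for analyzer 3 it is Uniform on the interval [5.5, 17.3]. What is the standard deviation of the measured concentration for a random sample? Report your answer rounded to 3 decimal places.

3.126

Per component, 1: μ=8.4, E[X²]=80.6433; 2: μ=10.5, E[X²]=113.14; 3: μ=11.4, E[X²]=141.563.
E[X] = 0.333333·8.4 + 0.333333·10.5 + 0.333333·11.4 = 10.1.
E[X²] = 0.333333·80.6433 + 0.333333·113.14 + 0.333333·141.563 = 111.782.
Var(X) = E[X²] − (E[X])² = 111.782 − 102.01 = 9.77222.
SD(X) = √9.77222 = 3.12606.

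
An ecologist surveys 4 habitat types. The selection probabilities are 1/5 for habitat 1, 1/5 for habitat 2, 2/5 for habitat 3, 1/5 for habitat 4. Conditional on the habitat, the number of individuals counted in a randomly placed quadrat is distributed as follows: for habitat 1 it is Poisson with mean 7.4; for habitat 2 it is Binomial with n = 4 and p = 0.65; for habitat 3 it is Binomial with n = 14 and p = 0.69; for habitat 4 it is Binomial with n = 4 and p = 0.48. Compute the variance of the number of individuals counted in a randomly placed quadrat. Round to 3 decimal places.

14.390

Per component, 1: μ=7.4, E[X²]=62.16; 2: μ=2.6, E[X²]=7.67; 3: μ=9.66, E[X²]=96.3102; 4: μ=1.92, E[X²]=4.6848.
E[X] = 0.2·7.4 + 0.2·2.6 + 0.4·9.66 + 0.2·1.92 = 6.248.
E[X²] = 0.2·62.16 + 0.2·7.67 + 0.4·96.3102 + 0.2·4.6848 = 53.427.
Var(X) = E[X²] − (E[X])² = 53.427 − 39.0375 = 14.3895.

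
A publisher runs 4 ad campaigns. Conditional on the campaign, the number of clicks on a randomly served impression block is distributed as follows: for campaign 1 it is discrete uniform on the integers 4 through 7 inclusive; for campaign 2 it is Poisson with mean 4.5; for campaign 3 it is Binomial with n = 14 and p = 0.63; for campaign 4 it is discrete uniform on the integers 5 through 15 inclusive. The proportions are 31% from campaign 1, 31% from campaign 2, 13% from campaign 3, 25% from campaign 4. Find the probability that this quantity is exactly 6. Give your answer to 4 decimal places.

0.1485

Conditional on each campaign, P(X = 6): 1: 0.25; 2: 0.12812; 3: 0.0659496; 4: 0.0909091.
By total probability, P(X = 6) = 0.31·0.25 + 0.31·0.12812 + 0.13·0.0659496 + 0.25·0.0909091 = 0.148518.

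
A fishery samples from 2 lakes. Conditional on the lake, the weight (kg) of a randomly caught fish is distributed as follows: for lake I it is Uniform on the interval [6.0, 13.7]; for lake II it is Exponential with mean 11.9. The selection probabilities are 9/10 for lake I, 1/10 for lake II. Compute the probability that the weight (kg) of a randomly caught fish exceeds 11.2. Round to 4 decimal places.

0.3312

Conditional on each lake, P(X > 11.2): I: 0.324675; II: 0.390169.
By total probability, P(X > 11.2) = 0.9·0.324675 + 0.1·0.390169 = 0.331225.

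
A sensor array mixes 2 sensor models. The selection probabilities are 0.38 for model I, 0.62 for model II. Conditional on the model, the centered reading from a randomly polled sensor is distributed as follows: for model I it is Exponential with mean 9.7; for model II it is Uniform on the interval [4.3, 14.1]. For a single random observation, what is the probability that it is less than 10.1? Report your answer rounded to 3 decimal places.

0.613

Conditional on each model, P(X < 10.1): I: 0.646982; II: 0.591837.
By total probability, P(X < 10.1) = 0.38·0.646982 + 0.62·0.591837 = 0.612792.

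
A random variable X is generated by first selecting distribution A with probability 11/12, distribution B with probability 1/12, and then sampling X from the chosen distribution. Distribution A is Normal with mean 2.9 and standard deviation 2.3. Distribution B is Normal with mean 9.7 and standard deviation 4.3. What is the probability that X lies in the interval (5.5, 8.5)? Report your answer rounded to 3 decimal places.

Conditional on each component, P(5.5 < X < 8.5): A: 0.121696; B: 0.225748.
By total probability, P(5.5 < X < 8.5) = 0.916667·0.121696 + 0.0833333·0.225748 = 0.130367.

0.130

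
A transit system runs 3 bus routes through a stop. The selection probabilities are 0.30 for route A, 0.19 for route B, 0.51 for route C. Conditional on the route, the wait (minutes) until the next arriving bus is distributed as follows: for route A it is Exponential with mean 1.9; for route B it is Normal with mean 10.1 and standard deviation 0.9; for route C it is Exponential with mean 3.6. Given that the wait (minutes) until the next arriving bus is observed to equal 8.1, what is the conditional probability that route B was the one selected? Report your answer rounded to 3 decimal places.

Likelihoods f(8.1 | ·): A: 0.00740936; B: 0.0375263; C: 0.0292776.
Posterior ∝ prior × likelihood. Numerator for B: 0.19·0.0375263 = 0.00712999.
Normalizing constant: 0.3·0.00740936 + 0.19·0.0375263 + 0.51·0.0292776 = 0.0242844.
P(B | observation) = 0.00712999 / 0.0242844 = 0.293604.

0.294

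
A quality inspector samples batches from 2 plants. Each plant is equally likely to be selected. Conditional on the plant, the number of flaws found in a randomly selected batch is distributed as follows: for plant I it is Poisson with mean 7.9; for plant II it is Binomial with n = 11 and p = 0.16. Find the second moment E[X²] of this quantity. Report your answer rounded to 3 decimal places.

For each component E[X²] = Var + (mean)², giving I: 70.31; II: 4.576.
Overall E[X²] = 0.5·70.31 + 0.5·4.576 = 37.443.

37.443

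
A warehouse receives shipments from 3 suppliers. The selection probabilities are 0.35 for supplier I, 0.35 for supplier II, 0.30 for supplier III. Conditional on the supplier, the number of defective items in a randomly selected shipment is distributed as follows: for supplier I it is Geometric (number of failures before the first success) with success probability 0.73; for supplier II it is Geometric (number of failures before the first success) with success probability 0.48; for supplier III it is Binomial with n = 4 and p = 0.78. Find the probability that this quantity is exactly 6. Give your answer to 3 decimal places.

0.003

Conditional on each supplier, P(X = 6): I: 0.000282817; II: 0.00948989; III: 0.
By total probability, P(X = 6) = 0.35·0.000282817 + 0.35·0.00948989 + 0.3·0 = 0.00342045.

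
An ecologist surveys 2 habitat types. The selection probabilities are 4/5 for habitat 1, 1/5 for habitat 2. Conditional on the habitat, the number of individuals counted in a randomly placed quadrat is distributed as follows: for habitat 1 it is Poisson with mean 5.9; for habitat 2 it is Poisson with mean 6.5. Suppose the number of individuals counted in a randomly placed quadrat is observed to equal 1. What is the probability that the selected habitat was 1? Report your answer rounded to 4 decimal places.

Likelihoods P(X=1 | ·): 1: 0.0161627; 2: 0.00977235.
Posterior ∝ prior × likelihood. Numerator for 1: 0.8·0.0161627 = 0.0129302.
Normalizing constant: 0.8·0.0161627 + 0.2·0.00977235 = 0.0148847.
P(1 | observation) = 0.0129302 / 0.0148847 = 0.868692.

0.8687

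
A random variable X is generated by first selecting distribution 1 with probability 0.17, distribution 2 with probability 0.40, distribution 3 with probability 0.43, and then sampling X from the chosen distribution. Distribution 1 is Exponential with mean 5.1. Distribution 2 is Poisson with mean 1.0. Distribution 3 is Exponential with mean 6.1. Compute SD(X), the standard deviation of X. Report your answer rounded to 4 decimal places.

Per component, 1: μ=5.1, E[X²]=52.02; 2: μ=1, E[X²]=2; 3: μ=6.1, E[X²]=74.42.
E[X] = 0.17·5.1 + 0.4·1 + 0.43·6.1 = 3.89.
E[X²] = 0.17·52.02 + 0.4·2 + 0.43·74.42 = 41.644.
Var(X) = E[X²] − (E[X])² = 41.644 − 15.1321 = 26.5119.
SD(X) = √26.5119 = 5.14897.

5.1490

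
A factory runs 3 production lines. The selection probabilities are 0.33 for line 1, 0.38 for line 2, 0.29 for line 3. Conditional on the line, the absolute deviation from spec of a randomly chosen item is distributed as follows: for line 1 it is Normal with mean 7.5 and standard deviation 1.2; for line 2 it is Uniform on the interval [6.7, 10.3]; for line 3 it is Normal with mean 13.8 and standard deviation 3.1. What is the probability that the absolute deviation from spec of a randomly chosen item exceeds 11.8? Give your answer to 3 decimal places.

Conditional on each line, P(X > 11.8): 1: 0.000169619; 2: 0; 3: 0.740589.
By total probability, P(X > 11.8) = 0.33·0.000169619 + 0.38·0 + 0.29·0.740589 = 0.214827.

0.215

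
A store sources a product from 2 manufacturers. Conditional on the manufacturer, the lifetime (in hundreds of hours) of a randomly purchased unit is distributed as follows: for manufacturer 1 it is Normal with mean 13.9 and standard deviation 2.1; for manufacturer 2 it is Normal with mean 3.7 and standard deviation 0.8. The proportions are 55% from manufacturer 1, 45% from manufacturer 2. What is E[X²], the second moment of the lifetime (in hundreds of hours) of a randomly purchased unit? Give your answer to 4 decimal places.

For each component E[X²] = Var + (mean)², giving 1: 197.62; 2: 14.33.
Overall E[X²] = 0.55·197.62 + 0.45·14.33 = 115.14.

115.1395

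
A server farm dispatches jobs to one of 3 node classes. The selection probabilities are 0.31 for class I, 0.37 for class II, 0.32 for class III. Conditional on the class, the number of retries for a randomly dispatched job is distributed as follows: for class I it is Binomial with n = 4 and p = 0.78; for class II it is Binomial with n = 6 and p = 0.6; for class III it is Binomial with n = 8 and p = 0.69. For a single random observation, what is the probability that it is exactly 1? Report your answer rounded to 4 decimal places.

0.0244

Conditional on each class, P(X = 1): I: 0.0332218; II: 0.036864; III: 0.0015187.
By total probability, P(X = 1) = 0.31·0.0332218 + 0.37·0.036864 + 0.32·0.0015187 = 0.0244244.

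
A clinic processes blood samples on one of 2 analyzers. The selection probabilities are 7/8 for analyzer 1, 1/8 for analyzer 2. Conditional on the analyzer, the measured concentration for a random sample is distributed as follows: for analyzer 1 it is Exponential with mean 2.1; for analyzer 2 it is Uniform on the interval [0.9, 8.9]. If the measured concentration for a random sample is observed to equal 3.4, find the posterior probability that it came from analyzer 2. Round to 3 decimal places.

Likelihoods f(3.4 | ·): 1: 0.0943273; 2: 0.125.
Posterior ∝ prior × likelihood. Numerator for 2: 0.125·0.125 = 0.015625.
Normalizing constant: 0.875·0.0943273 + 0.125·0.125 = 0.0981614.
P(2 | observation) = 0.015625 / 0.0981614 = 0.159177.

0.159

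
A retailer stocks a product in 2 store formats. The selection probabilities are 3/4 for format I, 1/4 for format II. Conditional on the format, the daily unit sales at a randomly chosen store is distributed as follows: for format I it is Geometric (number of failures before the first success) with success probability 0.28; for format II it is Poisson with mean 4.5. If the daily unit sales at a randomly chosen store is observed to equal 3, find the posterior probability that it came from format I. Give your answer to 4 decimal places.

0.6501

Likelihoods P(X=3 | ·): I: 0.104509; II: 0.168718.
Posterior ∝ prior × likelihood. Numerator for I: 0.75·0.104509 = 0.0783821.
Normalizing constant: 0.75·0.104509 + 0.25·0.168718 = 0.120562.
P(I | observation) = 0.0783821 / 0.120562 = 0.650142.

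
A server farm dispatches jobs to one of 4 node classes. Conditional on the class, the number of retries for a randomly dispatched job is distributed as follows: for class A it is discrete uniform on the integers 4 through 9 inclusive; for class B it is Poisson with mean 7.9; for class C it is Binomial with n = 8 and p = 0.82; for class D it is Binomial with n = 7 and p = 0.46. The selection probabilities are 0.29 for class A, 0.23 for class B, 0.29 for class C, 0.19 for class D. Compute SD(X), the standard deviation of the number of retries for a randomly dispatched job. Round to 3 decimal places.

Per component, A: μ=6.5, E[X²]=45.1667; B: μ=7.9, E[X²]=70.31; C: μ=6.56, E[X²]=44.2144; D: μ=3.22, E[X²]=12.1072.
E[X] = 0.29·6.5 + 0.23·7.9 + 0.29·6.56 + 0.19·3.22 = 6.2162.
E[X²] = 0.29·45.1667 + 0.23·70.31 + 0.29·44.2144 + 0.19·12.1072 = 44.3922.
Var(X) = E[X²] − (E[X])² = 44.3922 − 38.6411 = 5.75103.
SD(X) = √5.75103 = 2.39813.

2.398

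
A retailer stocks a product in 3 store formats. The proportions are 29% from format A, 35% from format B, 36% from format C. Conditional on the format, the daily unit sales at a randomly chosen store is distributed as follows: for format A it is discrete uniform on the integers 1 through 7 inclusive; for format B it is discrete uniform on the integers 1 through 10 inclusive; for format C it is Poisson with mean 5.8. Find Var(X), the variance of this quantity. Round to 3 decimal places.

Per component, A: μ=4, E[X²]=20; B: μ=5.5, E[X²]=38.5; C: μ=5.8, E[X²]=39.44.
E[X] = 0.29·4 + 0.35·5.5 + 0.36·5.8 = 5.173.
E[X²] = 0.29·20 + 0.35·38.5 + 0.36·39.44 = 33.4734.
Var(X) = E[X²] − (E[X])² = 33.4734 − 26.7599 = 6.71347.

6.713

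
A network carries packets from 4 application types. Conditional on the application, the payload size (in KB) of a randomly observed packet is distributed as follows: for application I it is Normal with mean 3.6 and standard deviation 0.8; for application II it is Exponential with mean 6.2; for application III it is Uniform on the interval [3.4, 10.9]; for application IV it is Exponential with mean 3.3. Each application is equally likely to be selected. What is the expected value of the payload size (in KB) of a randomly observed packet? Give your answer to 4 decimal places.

5.0625

Component means — I: 3.6; II: 6.2; III: 7.15; IV: 3.3.
E[X] = 0.25·3.6 + 0.25·6.2 + 0.25·7.15 + 0.25·3.3 = 5.0625.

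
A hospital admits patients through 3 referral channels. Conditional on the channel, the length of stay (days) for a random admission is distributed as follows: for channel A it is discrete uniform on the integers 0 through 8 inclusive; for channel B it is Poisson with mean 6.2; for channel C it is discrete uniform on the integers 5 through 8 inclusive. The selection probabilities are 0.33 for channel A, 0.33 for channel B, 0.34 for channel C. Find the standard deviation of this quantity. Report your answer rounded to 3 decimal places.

Per component, A: μ=4, E[X²]=22.6667; B: μ=6.2, E[X²]=44.64; C: μ=6.5, E[X²]=43.5.
E[X] = 0.33·4 + 0.33·6.2 + 0.34·6.5 = 5.576.
E[X²] = 0.33·22.6667 + 0.33·44.64 + 0.34·43.5 = 37.0012.
Var(X) = E[X²] − (E[X])² = 37.0012 − 31.0918 = 5.90942.
SD(X) = √5.90942 = 2.43093.

2.431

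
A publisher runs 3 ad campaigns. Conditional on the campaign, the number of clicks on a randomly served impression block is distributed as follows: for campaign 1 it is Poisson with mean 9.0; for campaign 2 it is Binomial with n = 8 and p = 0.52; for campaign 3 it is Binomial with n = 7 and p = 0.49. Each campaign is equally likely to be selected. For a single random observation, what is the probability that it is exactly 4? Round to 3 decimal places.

0.191

Conditional on each campaign, P(X = 4): 1: 0.0337372; 2: 0.271692; 3: 0.267647.
By total probability, P(X = 4) = 0.333333·0.0337372 + 0.333333·0.271692 + 0.333333·0.267647 = 0.191025.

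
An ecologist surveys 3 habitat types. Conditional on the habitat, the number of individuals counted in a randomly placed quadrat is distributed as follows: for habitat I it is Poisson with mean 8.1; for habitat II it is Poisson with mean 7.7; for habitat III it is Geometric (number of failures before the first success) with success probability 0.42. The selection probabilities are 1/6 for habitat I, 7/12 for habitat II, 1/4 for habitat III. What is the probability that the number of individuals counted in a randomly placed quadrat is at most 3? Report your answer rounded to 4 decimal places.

Conditional on each habitat, P(X ≤ 3): I: 0.0396053; II: 0.0518188; III: 0.886835.
By total probability, P(X ≤ 3) = 0.166667·0.0396053 + 0.583333·0.0518188 + 0.25·0.886835 = 0.258537.

0.2585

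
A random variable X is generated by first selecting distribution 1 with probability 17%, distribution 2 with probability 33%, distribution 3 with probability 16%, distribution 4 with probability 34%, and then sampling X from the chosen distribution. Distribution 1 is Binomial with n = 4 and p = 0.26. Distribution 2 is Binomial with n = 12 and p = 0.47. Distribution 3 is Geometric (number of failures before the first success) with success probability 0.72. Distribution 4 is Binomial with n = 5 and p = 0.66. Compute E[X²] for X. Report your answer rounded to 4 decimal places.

For each component E[X²] = Var + (mean)², giving 1: 1.8512; 2: 34.7988; 3: 0.691358; 4: 12.012.
Overall E[X²] = 0.17·1.8512 + 0.33·34.7988 + 0.16·0.691358 + 0.34·12.012 = 15.993.

15.9930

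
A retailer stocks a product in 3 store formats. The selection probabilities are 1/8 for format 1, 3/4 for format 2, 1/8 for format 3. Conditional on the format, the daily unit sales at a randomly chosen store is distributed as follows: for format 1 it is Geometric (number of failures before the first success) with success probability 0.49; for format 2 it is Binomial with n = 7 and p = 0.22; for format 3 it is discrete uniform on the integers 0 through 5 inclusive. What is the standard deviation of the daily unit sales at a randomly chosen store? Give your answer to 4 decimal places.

Per component, 1: μ=1.04082, E[X²]=3.20741; 2: μ=1.54, E[X²]=3.5728; 3: μ=2.5, E[X²]=9.16667.
E[X] = 0.125·1.04082 + 0.75·1.54 + 0.125·2.5 = 1.5976.
E[X²] = 0.125·3.20741 + 0.75·3.5728 + 0.125·9.16667 = 4.22636.
Var(X) = E[X²] − (E[X])² = 4.22636 − 2.55233 = 1.67403.
SD(X) = √1.67403 = 1.29384.

1.2938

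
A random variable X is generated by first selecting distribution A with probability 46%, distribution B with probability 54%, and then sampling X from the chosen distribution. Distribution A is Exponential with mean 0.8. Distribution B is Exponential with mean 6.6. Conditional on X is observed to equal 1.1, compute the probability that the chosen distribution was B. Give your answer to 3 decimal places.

Likelihoods f(1.1 | ·): A: 0.316049; B: 0.128255.
Posterior ∝ prior × likelihood. Numerator for B: 0.54·0.128255 = 0.0692576.
Normalizing constant: 0.46·0.316049 + 0.54·0.128255 = 0.21464.
P(B | observation) = 0.0692576 / 0.21464 = 0.322668.

0.323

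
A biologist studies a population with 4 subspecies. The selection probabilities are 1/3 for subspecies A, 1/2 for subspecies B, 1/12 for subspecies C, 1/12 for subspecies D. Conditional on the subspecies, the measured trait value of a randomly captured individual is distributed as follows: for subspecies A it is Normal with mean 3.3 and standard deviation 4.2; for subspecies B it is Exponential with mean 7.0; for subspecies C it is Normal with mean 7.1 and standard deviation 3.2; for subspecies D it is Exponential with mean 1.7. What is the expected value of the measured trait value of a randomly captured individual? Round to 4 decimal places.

Component means — A: 3.3; B: 7; C: 7.1; D: 1.7.
E[X] = 0.333333·3.3 + 0.5·7 + 0.0833333·7.1 + 0.0833333·1.7 = 5.33333.

5.3333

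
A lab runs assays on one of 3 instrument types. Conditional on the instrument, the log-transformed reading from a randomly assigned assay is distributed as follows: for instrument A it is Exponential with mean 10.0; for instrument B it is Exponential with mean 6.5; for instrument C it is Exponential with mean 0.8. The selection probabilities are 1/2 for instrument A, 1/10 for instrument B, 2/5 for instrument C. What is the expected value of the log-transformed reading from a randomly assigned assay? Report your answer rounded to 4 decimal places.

5.9700

Component means — A: 10; B: 6.5; C: 0.8.
E[X] = 0.5·10 + 0.1·6.5 + 0.4·0.8 = 5.97.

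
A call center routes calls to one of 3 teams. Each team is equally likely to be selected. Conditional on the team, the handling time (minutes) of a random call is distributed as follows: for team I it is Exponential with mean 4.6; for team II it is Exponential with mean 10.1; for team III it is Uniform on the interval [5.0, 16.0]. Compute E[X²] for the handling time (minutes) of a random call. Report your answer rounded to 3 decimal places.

122.224

For each component E[X²] = Var + (mean)², giving I: 42.32; II: 204.02; III: 120.333.
Overall E[X²] = 0.333333·42.32 + 0.333333·204.02 + 0.333333·120.333 = 122.224.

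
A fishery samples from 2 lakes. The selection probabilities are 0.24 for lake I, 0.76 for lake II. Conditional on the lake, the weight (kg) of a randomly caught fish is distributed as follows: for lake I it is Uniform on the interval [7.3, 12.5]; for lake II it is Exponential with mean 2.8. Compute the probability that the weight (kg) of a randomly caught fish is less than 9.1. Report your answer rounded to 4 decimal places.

0.8136

Conditional on each lake, P(X < 9.1): I: 0.346154; II: 0.961226.
By total probability, P(X < 9.1) = 0.24·0.346154 + 0.76·0.961226 = 0.813609.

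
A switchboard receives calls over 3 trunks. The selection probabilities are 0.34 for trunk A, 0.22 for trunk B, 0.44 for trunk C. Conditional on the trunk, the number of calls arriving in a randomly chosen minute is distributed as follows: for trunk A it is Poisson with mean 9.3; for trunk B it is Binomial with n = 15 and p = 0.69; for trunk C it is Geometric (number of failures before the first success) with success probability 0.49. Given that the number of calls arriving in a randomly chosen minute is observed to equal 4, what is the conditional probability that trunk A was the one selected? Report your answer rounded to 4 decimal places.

Likelihoods P(X=4 | ·): A: 0.0284959; B: 0.000786154; C: 0.0331495.
Posterior ∝ prior × likelihood. Numerator for A: 0.34·0.0284959 = 0.00968859.
Normalizing constant: 0.34·0.0284959 + 0.22·0.000786154 + 0.44·0.0331495 = 0.0244473.
P(A | observation) = 0.00968859 / 0.0244473 = 0.396305.

0.3963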